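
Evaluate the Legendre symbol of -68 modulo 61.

Reduce the numerator: -68 ≡ 54 (mod 61), so (-68 / 61) = (54 / 61).
Factor out 2: 54 = 2·27. Since 61 ≡ 5 (mod 8), (2 / 61) = -1. Now have -(27 / 61).
61 ≡ 1 (mod 4), so quadratic reciprocity gives (27 / 61) = (61 / 27). Reduce: 61 ≡ 7 (mod 27). Now have -(7 / 27).
Both 7 ≡ 3 and 27 ≡ 3 (mod 4), so reciprocity gives (7 / 27) = -(27 / 7). Reduce: 27 ≡ 6 (mod 7). Now have (6 / 7).
Factor out 2: 6 = 2·3. Since 7 ≡ 7 (mod 8), (2 / 7) = +1. Now have (3 / 7).
Both 3 ≡ 3 and 7 ≡ 3 (mod 4), so reciprocity gives (3 / 7) = -(7 / 3). Reduce: 7 ≡ 1 (mod 3). Now have -(1 / 3).
(1 / 3) = 1. Collecting the sign factors: -1.

-1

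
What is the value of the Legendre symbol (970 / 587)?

(970 / 587)
  = (383 / 587)    [970 ≡ 383 mod 587]
  = -(587 / 383)    [QR: both ≡ 3 mod 4, sign flips]
  = -(204 / 383)    [587 ≡ 204 mod 383]
  = -(51 / 383)    [383 ≡ 7 mod 8 ⇒ (2 / 383)^2 = +1]
  = (383 / 51)    [QR: both ≡ 3 mod 4, sign flips]
  = (26 / 51)    [383 ≡ 26 mod 51]
  = -(13 / 51)    [51 ≡ 3 mod 8 ⇒ (2 / 51) = -1]
  = -(51 / 13)    [QR: 13 ≡ 1 mod 4, sign kept]
  = -(12 / 13)    [51 ≡ 12 mod 13]
  = -(3 / 13)    [13 ≡ 5 mod 8 ⇒ (2 / 13)^2 = +1]
  = -(13 / 3)    [QR: 13 ≡ 1 mod 4, sign kept]
  = -(1 / 3)    [13 ≡ 1 mod 3]
  = -1    [(1 / 3) = 1]

-1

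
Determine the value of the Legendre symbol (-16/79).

(-16/79)
  = -(16/79)    [79 ≡ 3 mod 4 ⇒ (-1/79) = -1]
  = -(1/79)    [79 ≡ 7 mod 8 ⇒ (2/79)^4 = +1]
  = -1    [(1/79) = 1]

-1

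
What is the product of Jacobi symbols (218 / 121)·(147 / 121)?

By multiplicativity, (218·147 / 121) = (218 / 121)·(147 / 121).
First factor (218 / 121):
(218 / 121)
  = (97 / 121)    [218 ≡ 97 mod 121]
  = (121 / 97)    [QR: 97 ≡ 1 mod 4, sign kept]
  = (24 / 97)    [121 ≡ 24 mod 97]
  = (3 / 97)    [97 ≡ 1 mod 8 ⇒ (2 / 97)^3 = +1]
  = (97 / 3)    [QR: 97 ≡ 1 mod 4, sign kept]
  = (1 / 3)    [97 ≡ 1 mod 3]
  = 1    [(1 / 3) = 1]
Second factor (147 / 121):
(147 / 121)
  = (26 / 121)    [147 ≡ 26 mod 121]
  = (13 / 121)    [121 ≡ 1 mod 8 ⇒ (2 / 121) = +1]
  = (121 / 13)    [QR: 13 ≡ 1 mod 4, sign kept]
  = (4 / 13)    [121 ≡ 4 mod 13]
  = (1 / 13)    [13 ≡ 5 mod 8 ⇒ (2 / 13)^2 = +1]
  = 1    [(1 / 13) = 1]
Product: (1)·(1) = 1.

1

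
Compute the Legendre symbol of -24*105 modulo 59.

By multiplicativity, (-24·105/59) = (-24/59)·(105/59).
First factor (-24/59):
Reduce the numerator: -24 ≡ 35 (mod 59), so (-24/59) = (35/59).
Both 35 ≡ 3 and 59 ≡ 3 (mod 4), so reciprocity gives (35/59) = -(59/35). Reduce: 59 ≡ 24 (mod 35). Now have -(24/35).
Factor out 2: 24 = 2^3·3. Since 35 ≡ 3 (mod 8), (2/35) = -1, and (2/35)^3 = -1. Now have (3/35).
Both 3 ≡ 3 and 35 ≡ 3 (mod 4), so reciprocity gives (3/35) = -(35/3). Reduce: 35 ≡ 2 (mod 3). Now have -(2/3).
Factor out 2: 2 = 2. Since 3 ≡ 3 (mod 8), (2/3) = -1. Now have (1/3).
(1/3) = 1. Collecting the sign factors: 1.
Second factor (105/59):
Reduce the numerator: 105 ≡ 46 (mod 59), so (105/59) = (46/59).
Factor out 2: 46 = 2·23. Since 59 ≡ 3 (mod 8), (2/59) = -1. Now have -(23/59).
Both 23 ≡ 3 and 59 ≡ 3 (mod 4), so reciprocity gives (23/59) = -(59/23). Reduce: 59 ≡ 13 (mod 23). Now have (13/23).
13 ≡ 1 (mod 4), so quadratic reciprocity gives (13/23) = (23/13). Reduce: 23 ≡ 10 (mod 13). Now have (10/13).
Factor out 2: 10 = 2·5. Since 13 ≡ 5 (mod 8), (2/13) = -1. Now have -(5/13).
5 ≡ 1 (mod 4), so quadratic reciprocity gives (5/13) = (13/5). Reduce: 13 ≡ 3 (mod 5). Now have -(3/5).
5 ≡ 1 (mod 4), so quadratic reciprocity gives (3/5) = (5/3). Reduce: 5 ≡ 2 (mod 3). Now have -(2/3).
Factor out 2: 2 = 2. Since 3 ≡ 3 (mod 8), (2/3) = -1. Now have (1/3).
(1/3) = 1. Collecting the sign factors: 1.
Product: (1)·(1) = 1.

1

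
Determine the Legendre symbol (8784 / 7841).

-1

Reduce the numerator: 8784 ≡ 943 (mod 7841), so (8784 / 7841) = (943 / 7841).
7841 ≡ 1 (mod 4), so quadratic reciprocity gives (943 / 7841) = (7841 / 943). Reduce: 7841 ≡ 297 (mod 943). Now have (297 / 943).
297 ≡ 1 (mod 4), so quadratic reciprocity gives (297 / 943) = (943 / 297). Reduce: 943 ≡ 52 (mod 297). Now have (52 / 297).
Factor out 2: 52 = 2^2·13. Since 297 ≡ 1 (mod 8), (2 / 297) = +1, and (2 / 297)^2 = +1. Now have (13 / 297).
13 ≡ 1 (mod 4), so quadratic reciprocity gives (13 / 297) = (297 / 13). Reduce: 297 ≡ 11 (mod 13). Now have (11 / 13).
13 ≡ 1 (mod 4), so quadratic reciprocity gives (11 / 13) = (13 / 11). Reduce: 13 ≡ 2 (mod 11). Now have (2 / 11).
Factor out 2: 2 = 2. Since 11 ≡ 3 (mod 8), (2 / 11) = -1. Now have -(1 / 11).
(1 / 11) = 1. Collecting the sign factors: -1.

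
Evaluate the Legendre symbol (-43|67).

1

Pull out -1: (-43|67) = (-1|67)·(43|67). Since 67 ≡ 3 (mod 4), (-1|67) = -1. Now have -(43|67).
Both 43 ≡ 3 and 67 ≡ 3 (mod 4), so reciprocity gives (43|67) = -(67|43). Reduce: 67 ≡ 24 (mod 43). Now have (24|43).
Factor out 2: 24 = 2^3·3. Since 43 ≡ 3 (mod 8), (2|43) = -1, and (2|43)^3 = -1. Now have -(3|43).
Both 3 ≡ 3 and 43 ≡ 3 (mod 4), so reciprocity gives (3|43) = -(43|3). Reduce: 43 ≡ 1 (mod 3). Now have (1|3).
(1|3) = 1. Collecting the sign factors: 1.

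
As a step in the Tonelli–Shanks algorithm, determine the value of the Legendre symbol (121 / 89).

Reduce the numerator: 121 ≡ 32 (mod 89), so (121 / 89) = (32 / 89).
Factor out 2: 32 = 2^5. Since 89 ≡ 1 (mod 8), (2 / 89) = +1, and (2 / 89)^5 = +1. Now have (1 / 89).
(1 / 89) = 1. Collecting the sign factors: 1.

1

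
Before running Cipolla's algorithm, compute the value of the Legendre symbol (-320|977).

(-320|977)
  = (657|977)    [-320 ≡ 657 mod 977]
  = (977|657)    [QR: 657 ≡ 1 mod 4, sign kept]
  = (320|657)    [977 ≡ 320 mod 657]
  = (5|657)    [657 ≡ 1 mod 8 ⇒ (2|657)^6 = +1]
  = (657|5)    [QR: 5 ≡ 1 mod 4, sign kept]
  = (2|5)    [657 ≡ 2 mod 5]
  = -(1|5)    [5 ≡ 5 mod 8 ⇒ (2|5) = -1]
  = -1    [(1|5) = 1]

-1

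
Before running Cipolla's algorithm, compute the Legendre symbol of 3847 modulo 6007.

-1

(3847|6007)
  = -(6007|3847)    [QR: both ≡ 3 mod 4, sign flips]
  = -(2160|3847)    [6007 ≡ 2160 mod 3847]
  = -(135|3847)    [3847 ≡ 7 mod 8 ⇒ (2|3847)^4 = +1]
  = (3847|135)    [QR: both ≡ 3 mod 4, sign flips]
  = (67|135)    [3847 ≡ 67 mod 135]
  = -(135|67)    [QR: both ≡ 3 mod 4, sign flips]
  = -(1|67)    [135 ≡ 1 mod 67]
  = -1    [(1|67) = 1]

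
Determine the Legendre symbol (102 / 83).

-1

Reduce the numerator: 102 ≡ 19 (mod 83), so (102 / 83) = (19 / 83).
Both 19 ≡ 3 and 83 ≡ 3 (mod 4), so reciprocity gives (19 / 83) = -(83 / 19). Reduce: 83 ≡ 7 (mod 19). Now have -(7 / 19).
Both 7 ≡ 3 and 19 ≡ 3 (mod 4), so reciprocity gives (7 / 19) = -(19 / 7). Reduce: 19 ≡ 5 (mod 7). Now have (5 / 7).
5 ≡ 1 (mod 4), so quadratic reciprocity gives (5 / 7) = (7 / 5). Reduce: 7 ≡ 2 (mod 5). Now have (2 / 5).
Factor out 2: 2 = 2. Since 5 ≡ 5 (mod 8), (2 / 5) = -1. Now have -(1 / 5).
(1 / 5) = 1. Collecting the sign factors: -1.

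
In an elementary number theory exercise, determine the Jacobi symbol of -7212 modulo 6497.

1

(-7212/6497)
  = (7212/6497)    [6497 ≡ 1 mod 4 ⇒ (-1/6497) = +1]
  = (715/6497)    [7212 ≡ 715 mod 6497]
  = (6497/715)    [QR: 6497 ≡ 1 mod 4, sign kept]
  = (62/715)    [6497 ≡ 62 mod 715]
  = -(31/715)    [715 ≡ 3 mod 8 ⇒ (2/715) = -1]
  = (715/31)    [QR: both ≡ 3 mod 4, sign flips]
  = (2/31)    [715 ≡ 2 mod 31]
  = (1/31)    [31 ≡ 7 mod 8 ⇒ (2/31) = +1]
  = 1    [(1/31) = 1]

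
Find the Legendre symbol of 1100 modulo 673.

-1

(1100 / 673)
  = (427 / 673)    [1100 ≡ 427 mod 673]
  = (673 / 427)    [QR: 673 ≡ 1 mod 4, sign kept]
  = (246 / 427)    [673 ≡ 246 mod 427]
  = -(123 / 427)    [427 ≡ 3 mod 8 ⇒ (2 / 427) = -1]
  = (427 / 123)    [QR: both ≡ 3 mod 4, sign flips]
  = (58 / 123)    [427 ≡ 58 mod 123]
  = -(29 / 123)    [123 ≡ 3 mod 8 ⇒ (2 / 123) = -1]
  = -(123 / 29)    [QR: 29 ≡ 1 mod 4, sign kept]
  = -(7 / 29)    [123 ≡ 7 mod 29]
  = -(29 / 7)    [QR: 29 ≡ 1 mod 4, sign kept]
  = -(1 / 7)    [29 ≡ 1 mod 7]
  = -1    [(1 / 7) = 1]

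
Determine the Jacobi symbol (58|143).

Factor out 2: 58 = 2·29. Since 143 ≡ 7 (mod 8), (2|143) = +1. Now have (29|143).
29 ≡ 1 (mod 4), so quadratic reciprocity gives (29|143) = (143|29). Reduce: 143 ≡ 27 (mod 29). Now have (27|29).
29 ≡ 1 (mod 4), so quadratic reciprocity gives (27|29) = (29|27). Reduce: 29 ≡ 2 (mod 27). Now have (2|27).
Factor out 2: 2 = 2. Since 27 ≡ 3 (mod 8), (2|27) = -1. Now have -(1|27).
(1|27) = 1. Collecting the sign factors: -1.

-1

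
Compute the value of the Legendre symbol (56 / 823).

(56 / 823)
  = (7 / 823)    [823 ≡ 7 mod 8 ⇒ (2 / 823)^3 = +1]
  = -(823 / 7)    [QR: both ≡ 3 mod 4, sign flips]
  = -(4 / 7)    [823 ≡ 4 mod 7]
  = -(1 / 7)    [7 ≡ 7 mod 8 ⇒ (2 / 7)^2 = +1]
  = -1    [(1 / 7) = 1]

-1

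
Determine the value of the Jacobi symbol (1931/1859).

Reduce the numerator: 1931 ≡ 72 (mod 1859), so (1931/1859) = (72/1859).
Factor out 2: 72 = 2^3·9. Since 1859 ≡ 3 (mod 8), (2/1859) = -1, and (2/1859)^3 = -1. Now have -(9/1859).
9 ≡ 1 (mod 4), so quadratic reciprocity gives (9/1859) = (1859/9). Reduce: 1859 ≡ 5 (mod 9). Now have -(5/9).
5 ≡ 1 (mod 4), so quadratic reciprocity gives (5/9) = (9/5). Reduce: 9 ≡ 4 (mod 5). Now have -(4/5).
Factor out 2: 4 = 2^2. Since 5 ≡ 5 (mod 8), (2/5) = -1, and (2/5)^2 = +1. Now have -(1/5).
(1/5) = 1. Collecting the sign factors: -1.

-1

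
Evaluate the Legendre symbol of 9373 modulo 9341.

-1

(9373|9341)
  = (32|9341)    [9373 ≡ 32 mod 9341]
  = -(1|9341)    [9341 ≡ 5 mod 8 ⇒ (2|9341)^5 = -1]
  = -1    [(1|9341) = 1]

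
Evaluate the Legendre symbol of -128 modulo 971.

1

Pull out -1: (-128/971) = (-1/971)·(128/971). Since 971 ≡ 3 (mod 4), (-1/971) = -1. Now have -(128/971).
Factor out 2: 128 = 2^7. Since 971 ≡ 3 (mod 8), (2/971) = -1, and (2/971)^7 = -1. Now have (1/971).
(1/971) = 1. Collecting the sign factors: 1.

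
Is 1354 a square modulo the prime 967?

no

(1354|967)
  = (387|967)    [1354 ≡ 387 mod 967]
  = -(967|387)    [QR: both ≡ 3 mod 4, sign flips]
  = -(193|387)    [967 ≡ 193 mod 387]
  = -(387|193)    [QR: 193 ≡ 1 mod 4, sign kept]
  = -(1|193)    [387 ≡ 1 mod 193]
  = -1    [(1|193) = 1]
The Legendre symbol is -1, so x^2 ≡ 1354 (mod 967) has no solution.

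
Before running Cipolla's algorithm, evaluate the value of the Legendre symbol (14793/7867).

(14793/7867)
  = (6926/7867)    [14793 ≡ 6926 mod 7867]
  = -(3463/7867)    [7867 ≡ 3 mod 8 ⇒ (2/7867) = -1]
  = (7867/3463)    [QR: both ≡ 3 mod 4, sign flips]
  = (941/3463)    [7867 ≡ 941 mod 3463]
  = (3463/941)    [QR: 941 ≡ 1 mod 4, sign kept]
  = (640/941)    [3463 ≡ 640 mod 941]
  = -(5/941)    [941 ≡ 5 mod 8 ⇒ (2/941)^7 = -1]
  = -(941/5)    [QR: 5 ≡ 1 mod 4, sign kept]
  = -(1/5)    [941 ≡ 1 mod 5]
  = -1    [(1/5) = 1]

-1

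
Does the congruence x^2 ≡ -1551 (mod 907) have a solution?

Pull out -1: (-1551|907) = (-1|907)·(1551|907). Since 907 ≡ 3 (mod 4), (-1|907) = -1. Now have -(1551|907).
Reduce the numerator: 1551 ≡ 644 (mod 907), so (1551|907) = (644|907).
Factor out 2: 644 = 2^2·161. Since 907 ≡ 3 (mod 8), (2|907) = -1, and (2|907)^2 = +1. Now have -(161|907).
161 ≡ 1 (mod 4), so quadratic reciprocity gives (161|907) = (907|161). Reduce: 907 ≡ 102 (mod 161). Now have -(102|161).
Factor out 2: 102 = 2·51. Since 161 ≡ 1 (mod 8), (2|161) = +1. Now have -(51|161).
161 ≡ 1 (mod 4), so quadratic reciprocity gives (51|161) = (161|51). Reduce: 161 ≡ 8 (mod 51). Now have -(8|51).
Factor out 2: 8 = 2^3. Since 51 ≡ 3 (mod 8), (2|51) = -1, and (2|51)^3 = -1. Now have (1|51).
(1|51) = 1. Collecting the sign factors: 1.
(-1551|907) = 1, and 907 is prime, so -1551 is a quadratic residue mod 907.

yes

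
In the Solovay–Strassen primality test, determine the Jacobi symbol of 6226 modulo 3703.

Reduce the numerator: 6226 ≡ 2523 (mod 3703), so (6226/3703) = (2523/3703).
Both 2523 ≡ 3 and 3703 ≡ 3 (mod 4), so reciprocity gives (2523/3703) = -(3703/2523). Reduce: 3703 ≡ 1180 (mod 2523). Now have -(1180/2523).
Factor out 2: 1180 = 2^2·295. Since 2523 ≡ 3 (mod 8), (2/2523) = -1, and (2/2523)^2 = +1. Now have -(295/2523).
Both 295 ≡ 3 and 2523 ≡ 3 (mod 4), so reciprocity gives (295/2523) = -(2523/295). Reduce: 2523 ≡ 163 (mod 295). Now have (163/295).
Both 163 ≡ 3 and 295 ≡ 3 (mod 4), so reciprocity gives (163/295) = -(295/163). Reduce: 295 ≡ 132 (mod 163). Now have -(132/163).
Factor out 2: 132 = 2^2·33. Since 163 ≡ 3 (mod 8), (2/163) = -1, and (2/163)^2 = +1. Now have -(33/163).
33 ≡ 1 (mod 4), so quadratic reciprocity gives (33/163) = (163/33). Reduce: 163 ≡ 31 (mod 33). Now have -(31/33).
33 ≡ 1 (mod 4), so quadratic reciprocity gives (31/33) = (33/31). Reduce: 33 ≡ 2 (mod 31). Now have -(2/31).
Factor out 2: 2 = 2. Since 31 ≡ 7 (mod 8), (2/31) = +1. Now have -(1/31).
(1/31) = 1. Collecting the sign factors: -1.

-1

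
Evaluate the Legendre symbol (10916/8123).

1

(10916/8123)
  = (2793/8123)    [10916 ≡ 2793 mod 8123]
  = (8123/2793)    [QR: 2793 ≡ 1 mod 4, sign kept]
  = (2537/2793)    [8123 ≡ 2537 mod 2793]
  = (2793/2537)    [QR: 2537 ≡ 1 mod 4, sign kept]
  = (256/2537)    [2793 ≡ 256 mod 2537]
  = (1/2537)    [2537 ≡ 1 mod 8 ⇒ (2/2537)^8 = +1]
  = 1    [(1/2537) = 1]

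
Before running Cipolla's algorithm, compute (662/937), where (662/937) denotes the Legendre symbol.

-1

Factor out 2: 662 = 2·331. Since 937 ≡ 1 (mod 8), (2/937) = +1. Now have (331/937).
937 ≡ 1 (mod 4), so quadratic reciprocity gives (331/937) = (937/331). Reduce: 937 ≡ 275 (mod 331). Now have (275/331).
Both 275 ≡ 3 and 331 ≡ 3 (mod 4), so reciprocity gives (275/331) = -(331/275). Reduce: 331 ≡ 56 (mod 275). Now have -(56/275).
Factor out 2: 56 = 2^3·7. Since 275 ≡ 3 (mod 8), (2/275) = -1, and (2/275)^3 = -1. Now have (7/275).
Both 7 ≡ 3 and 275 ≡ 3 (mod 4), so reciprocity gives (7/275) = -(275/7). Reduce: 275 ≡ 2 (mod 7). Now have -(2/7).
Factor out 2: 2 = 2. Since 7 ≡ 7 (mod 8), (2/7) = +1. Now have -(1/7).
(1/7) = 1. Collecting the sign factors: -1.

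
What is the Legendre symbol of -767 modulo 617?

(-767|617)
  = (767|617)    [617 ≡ 1 mod 4 ⇒ (-1|617) = +1]
  = (150|617)    [767 ≡ 150 mod 617]
  = (75|617)    [617 ≡ 1 mod 8 ⇒ (2|617) = +1]
  = (617|75)    [QR: 617 ≡ 1 mod 4, sign kept]
  = (17|75)    [617 ≡ 17 mod 75]
  = (75|17)    [QR: 17 ≡ 1 mod 4, sign kept]
  = (7|17)    [75 ≡ 7 mod 17]
  = (17|7)    [QR: 17 ≡ 1 mod 4, sign kept]
  = (3|7)    [17 ≡ 3 mod 7]
  = -(7|3)    [QR: both ≡ 3 mod 4, sign flips]
  = -(1|3)    [7 ≡ 1 mod 3]
  = -1    [(1|3) = 1]

-1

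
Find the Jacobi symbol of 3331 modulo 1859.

1

Reduce the numerator: 3331 ≡ 1472 (mod 1859), so (3331/1859) = (1472/1859).
Factor out 2: 1472 = 2^6·23. Since 1859 ≡ 3 (mod 8), (2/1859) = -1, and (2/1859)^6 = +1. Now have (23/1859).
Both 23 ≡ 3 and 1859 ≡ 3 (mod 4), so reciprocity gives (23/1859) = -(1859/23). Reduce: 1859 ≡ 19 (mod 23). Now have -(19/23).
Both 19 ≡ 3 and 23 ≡ 3 (mod 4), so reciprocity gives (19/23) = -(23/19). Reduce: 23 ≡ 4 (mod 19). Now have (4/19).
Factor out 2: 4 = 2^2. Since 19 ≡ 3 (mod 8), (2/19) = -1, and (2/19)^2 = +1. Now have (1/19).
(1/19) = 1. Collecting the sign factors: 1.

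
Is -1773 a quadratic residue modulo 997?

no

(-1773/997)
  = (221/997)    [-1773 ≡ 221 mod 997]
  = (997/221)    [QR: 221 ≡ 1 mod 4, sign kept]
  = (113/221)    [997 ≡ 113 mod 221]
  = (221/113)    [QR: 113 ≡ 1 mod 4, sign kept]
  = (108/113)    [221 ≡ 108 mod 113]
  = (27/113)    [113 ≡ 1 mod 8 ⇒ (2/113)^2 = +1]
  = (113/27)    [QR: 113 ≡ 1 mod 4, sign kept]
  = (5/27)    [113 ≡ 5 mod 27]
  = (27/5)    [QR: 5 ≡ 1 mod 4, sign kept]
  = (2/5)    [27 ≡ 2 mod 5]
  = -(1/5)    [5 ≡ 5 mod 8 ⇒ (2/5) = -1]
  = -1    [(1/5) = 1]
(-1773/997) = -1, and 997 is prime, so -1773 is not a quadratic residue mod 997.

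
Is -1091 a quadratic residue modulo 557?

(-1091/557)
  = (23/557)    [-1091 ≡ 23 mod 557]
  = (557/23)    [QR: 557 ≡ 1 mod 4, sign kept]
  = (5/23)    [557 ≡ 5 mod 23]
  = (23/5)    [QR: 5 ≡ 1 mod 4, sign kept]
  = (3/5)    [23 ≡ 3 mod 5]
  = (5/3)    [QR: 5 ≡ 1 mod 4, sign kept]
  = (2/3)    [5 ≡ 2 mod 3]
  = -(1/3)    [3 ≡ 3 mod 8 ⇒ (2/3) = -1]
  = -1    [(1/3) = 1]
The Legendre symbol is -1, so x^2 ≡ -1091 (mod 557) has no solution.

no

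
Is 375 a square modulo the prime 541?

541 ≡ 1 (mod 4), so quadratic reciprocity gives (375/541) = (541/375). Reduce: 541 ≡ 166 (mod 375). Now have (166/375).
Factor out 2: 166 = 2·83. Since 375 ≡ 7 (mod 8), (2/375) = +1. Now have (83/375).
Both 83 ≡ 3 and 375 ≡ 3 (mod 4), so reciprocity gives (83/375) = -(375/83). Reduce: 375 ≡ 43 (mod 83). Now have -(43/83).
Both 43 ≡ 3 and 83 ≡ 3 (mod 4), so reciprocity gives (43/83) = -(83/43). Reduce: 83 ≡ 40 (mod 43). Now have (40/43).
Factor out 2: 40 = 2^3·5. Since 43 ≡ 3 (mod 8), (2/43) = -1, and (2/43)^3 = -1. Now have -(5/43).
5 ≡ 1 (mod 4), so quadratic reciprocity gives (5/43) = (43/5). Reduce: 43 ≡ 3 (mod 5). Now have -(3/5).
5 ≡ 1 (mod 4), so quadratic reciprocity gives (3/5) = (5/3). Reduce: 5 ≡ 2 (mod 3). Now have -(2/3).
Factor out 2: 2 = 2. Since 3 ≡ 3 (mod 8), (2/3) = -1. Now have (1/3).
(1/3) = 1. Collecting the sign factors: 1.
(375/541) = 1, and 541 is prime, so 375 is a quadratic residue mod 541.

yes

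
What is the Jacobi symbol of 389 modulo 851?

389 ≡ 1 (mod 4), so quadratic reciprocity gives (389|851) = (851|389). Reduce: 851 ≡ 73 (mod 389). Now have (73|389).
73 ≡ 1 (mod 4), so quadratic reciprocity gives (73|389) = (389|73). Reduce: 389 ≡ 24 (mod 73). Now have (24|73).
Factor out 2: 24 = 2^3·3. Since 73 ≡ 1 (mod 8), (2|73) = +1, and (2|73)^3 = +1. Now have (3|73).
73 ≡ 1 (mod 4), so quadratic reciprocity gives (3|73) = (73|3). Reduce: 73 ≡ 1 (mod 3). Now have (1|3).
(1|3) = 1. Collecting the sign factors: 1.

1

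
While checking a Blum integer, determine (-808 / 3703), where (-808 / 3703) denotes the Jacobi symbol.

1

(-808 / 3703)
  = -(808 / 3703)    [3703 ≡ 3 mod 4 ⇒ (-1 / 3703) = -1]
  = -(101 / 3703)    [3703 ≡ 7 mod 8 ⇒ (2 / 3703)^3 = +1]
  = -(3703 / 101)    [QR: 101 ≡ 1 mod 4, sign kept]
  = -(67 / 101)    [3703 ≡ 67 mod 101]
  = -(101 / 67)    [QR: 101 ≡ 1 mod 4, sign kept]
  = -(34 / 67)    [101 ≡ 34 mod 67]
  = (17 / 67)    [67 ≡ 3 mod 8 ⇒ (2 / 67) = -1]
  = (67 / 17)    [QR: 17 ≡ 1 mod 4, sign kept]
  = (16 / 17)    [67 ≡ 16 mod 17]
  = (1 / 17)    [17 ≡ 1 mod 8 ⇒ (2 / 17)^4 = +1]
  = 1    [(1 / 17) = 1]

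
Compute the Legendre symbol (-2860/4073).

(-2860/4073)
  = (1213/4073)    [-2860 ≡ 1213 mod 4073]
  = (4073/1213)    [QR: 1213 ≡ 1 mod 4, sign kept]
  = (434/1213)    [4073 ≡ 434 mod 1213]
  = -(217/1213)    [1213 ≡ 5 mod 8 ⇒ (2/1213) = -1]
  = -(1213/217)    [QR: 217 ≡ 1 mod 4, sign kept]
  = -(128/217)    [1213 ≡ 128 mod 217]
  = -(1/217)    [217 ≡ 1 mod 8 ⇒ (2/217)^7 = +1]
  = -1    [(1/217) = 1]

-1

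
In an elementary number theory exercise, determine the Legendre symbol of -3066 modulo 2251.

1

(-3066|2251)
  = -(3066|2251)    [2251 ≡ 3 mod 4 ⇒ (-1|2251) = -1]
  = -(815|2251)    [3066 ≡ 815 mod 2251]
  = (2251|815)    [QR: both ≡ 3 mod 4, sign flips]
  = (621|815)    [2251 ≡ 621 mod 815]
  = (815|621)    [QR: 621 ≡ 1 mod 4, sign kept]
  = (194|621)    [815 ≡ 194 mod 621]
  = -(97|621)    [621 ≡ 5 mod 8 ⇒ (2|621) = -1]
  = -(621|97)    [QR: 97 ≡ 1 mod 4, sign kept]
  = -(39|97)    [621 ≡ 39 mod 97]
  = -(97|39)    [QR: 97 ≡ 1 mod 4, sign kept]
  = -(19|39)    [97 ≡ 19 mod 39]
  = (39|19)    [QR: both ≡ 3 mod 4, sign flips]
  = (1|19)    [39 ≡ 1 mod 19]
  = 1    [(1|19) = 1]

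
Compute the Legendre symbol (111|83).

Reduce the numerator: 111 ≡ 28 (mod 83), so (111|83) = (28|83).
Factor out 2: 28 = 2^2·7. Since 83 ≡ 3 (mod 8), (2|83) = -1, and (2|83)^2 = +1. Now have (7|83).
Both 7 ≡ 3 and 83 ≡ 3 (mod 4), so reciprocity gives (7|83) = -(83|7). Reduce: 83 ≡ 6 (mod 7). Now have -(6|7).
Factor out 2: 6 = 2·3. Since 7 ≡ 7 (mod 8), (2|7) = +1. Now have -(3|7).
Both 3 ≡ 3 and 7 ≡ 3 (mod 4), so reciprocity gives (3|7) = -(7|3). Reduce: 7 ≡ 1 (mod 3). Now have (1|3).
(1|3) = 1. Collecting the sign factors: 1.

1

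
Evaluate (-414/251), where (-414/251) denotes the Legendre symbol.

(-414/251)
  = (88/251)    [-414 ≡ 88 mod 251]
  = -(11/251)    [251 ≡ 3 mod 8 ⇒ (2/251)^3 = -1]
  = (251/11)    [QR: both ≡ 3 mod 4, sign flips]
  = (9/11)    [251 ≡ 9 mod 11]
  = (11/9)    [QR: 9 ≡ 1 mod 4, sign kept]
  = (2/9)    [11 ≡ 2 mod 9]
  = (1/9)    [9 ≡ 1 mod 8 ⇒ (2/9) = +1]
  = 1    [(1/9) = 1]

1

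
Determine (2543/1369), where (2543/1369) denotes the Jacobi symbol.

Reduce the numerator: 2543 ≡ 1174 (mod 1369), so (2543/1369) = (1174/1369).
Factor out 2: 1174 = 2·587. Since 1369 ≡ 1 (mod 8), (2/1369) = +1. Now have (587/1369).
1369 ≡ 1 (mod 4), so quadratic reciprocity gives (587/1369) = (1369/587). Reduce: 1369 ≡ 195 (mod 587). Now have (195/587).
Both 195 ≡ 3 and 587 ≡ 3 (mod 4), so reciprocity gives (195/587) = -(587/195). Reduce: 587 ≡ 2 (mod 195). Now have -(2/195).
Factor out 2: 2 = 2. Since 195 ≡ 3 (mod 8), (2/195) = -1. Now have (1/195).
(1/195) = 1. Collecting the sign factors: 1.

1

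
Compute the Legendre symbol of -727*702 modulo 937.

By multiplicativity, (-727·702/937) = (-727/937)·(702/937).
First factor (-727/937):
Reduce the numerator: -727 ≡ 210 (mod 937), so (-727/937) = (210/937).
Factor out 2: 210 = 2·105. Since 937 ≡ 1 (mod 8), (2/937) = +1. Now have (105/937).
105 ≡ 1 (mod 4), so quadratic reciprocity gives (105/937) = (937/105). Reduce: 937 ≡ 97 (mod 105). Now have (97/105).
97 ≡ 1 (mod 4), so quadratic reciprocity gives (97/105) = (105/97). Reduce: 105 ≡ 8 (mod 97). Now have (8/97).
Factor out 2: 8 = 2^3. Since 97 ≡ 1 (mod 8), (2/97) = +1, and (2/97)^3 = +1. Now have (1/97).
(1/97) = 1. Collecting the sign factors: 1.
Second factor (702/937):
Factor out 2: 702 = 2·351. Since 937 ≡ 1 (mod 8), (2/937) = +1. Now have (351/937).
937 ≡ 1 (mod 4), so quadratic reciprocity gives (351/937) = (937/351). Reduce: 937 ≡ 235 (mod 351). Now have (235/351).
Both 235 ≡ 3 and 351 ≡ 3 (mod 4), so reciprocity gives (235/351) = -(351/235). Reduce: 351 ≡ 116 (mod 235). Now have -(116/235).
Factor out 2: 116 = 2^2·29. Since 235 ≡ 3 (mod 8), (2/235) = -1, and (2/235)^2 = +1. Now have -(29/235).
29 ≡ 1 (mod 4), so quadratic reciprocity gives (29/235) = (235/29). Reduce: 235 ≡ 3 (mod 29). Now have -(3/29).
29 ≡ 1 (mod 4), so quadratic reciprocity gives (3/29) = (29/3). Reduce: 29 ≡ 2 (mod 3). Now have -(2/3).
Factor out 2: 2 = 2. Since 3 ≡ 3 (mod 8), (2/3) = -1. Now have (1/3).
(1/3) = 1. Collecting the sign factors: 1.
Product: (1)·(1) = 1.

1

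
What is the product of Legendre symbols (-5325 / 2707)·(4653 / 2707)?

-1

By multiplicativity, (-5325·4653 / 2707) = (-5325 / 2707)·(4653 / 2707).
First factor (-5325 / 2707):
(-5325 / 2707)
  = -(5325 / 2707)    [2707 ≡ 3 mod 4 ⇒ (-1 / 2707) = -1]
  = -(2618 / 2707)    [5325 ≡ 2618 mod 2707]
  = (1309 / 2707)    [2707 ≡ 3 mod 8 ⇒ (2 / 2707) = -1]
  = (2707 / 1309)    [QR: 1309 ≡ 1 mod 4, sign kept]
  = (89 / 1309)    [2707 ≡ 89 mod 1309]
  = (1309 / 89)    [QR: 89 ≡ 1 mod 4, sign kept]
  = (63 / 89)    [1309 ≡ 63 mod 89]
  = (89 / 63)    [QR: 89 ≡ 1 mod 4, sign kept]
  = (26 / 63)    [89 ≡ 26 mod 63]
  = (13 / 63)    [63 ≡ 7 mod 8 ⇒ (2 / 63) = +1]
  = (63 / 13)    [QR: 13 ≡ 1 mod 4, sign kept]
  = (11 / 13)    [63 ≡ 11 mod 13]
  = (13 / 11)    [QR: 13 ≡ 1 mod 4, sign kept]
  = (2 / 11)    [13 ≡ 2 mod 11]
  = -(1 / 11)    [11 ≡ 3 mod 8 ⇒ (2 / 11) = -1]
  = -1    [(1 / 11) = 1]
Second factor (4653 / 2707):
(4653 / 2707)
  = (1946 / 2707)    [4653 ≡ 1946 mod 2707]
  = -(973 / 2707)    [2707 ≡ 3 mod 8 ⇒ (2 / 2707) = -1]
  = -(2707 / 973)    [QR: 973 ≡ 1 mod 4, sign kept]
  = -(761 / 973)    [2707 ≡ 761 mod 973]
  = -(973 / 761)    [QR: 761 ≡ 1 mod 4, sign kept]
  = -(212 / 761)    [973 ≡ 212 mod 761]
  = -(53 / 761)    [761 ≡ 1 mod 8 ⇒ (2 / 761)^2 = +1]
  = -(761 / 53)    [QR: 53 ≡ 1 mod 4, sign kept]
  = -(19 / 53)    [761 ≡ 19 mod 53]
  = -(53 / 19)    [QR: 53 ≡ 1 mod 4, sign kept]
  = -(15 / 19)    [53 ≡ 15 mod 19]
  = (19 / 15)    [QR: both ≡ 3 mod 4, sign flips]
  = (4 / 15)    [19 ≡ 4 mod 15]
  = (1 / 15)    [15 ≡ 7 mod 8 ⇒ (2 / 15)^2 = +1]
  = 1    [(1 / 15) = 1]
Product: (-1)·(1) = -1.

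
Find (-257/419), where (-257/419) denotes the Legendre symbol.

-1

(-257/419)
  = (162/419)    [-257 ≡ 162 mod 419]
  = -(81/419)    [419 ≡ 3 mod 8 ⇒ (2/419) = -1]
  = -(419/81)    [QR: 81 ≡ 1 mod 4, sign kept]
  = -(14/81)    [419 ≡ 14 mod 81]
  = -(7/81)    [81 ≡ 1 mod 8 ⇒ (2/81) = +1]
  = -(81/7)    [QR: 81 ≡ 1 mod 4, sign kept]
  = -(4/7)    [81 ≡ 4 mod 7]
  = -(1/7)    [7 ≡ 7 mod 8 ⇒ (2/7)^2 = +1]
  = -1    [(1/7) = 1]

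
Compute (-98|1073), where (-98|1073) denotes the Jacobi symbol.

1

(-98|1073)
  = (98|1073)    [1073 ≡ 1 mod 4 ⇒ (-1|1073) = +1]
  = (49|1073)    [1073 ≡ 1 mod 8 ⇒ (2|1073) = +1]
  = (1073|49)    [QR: 49 ≡ 1 mod 4, sign kept]
  = (44|49)    [1073 ≡ 44 mod 49]
  = (11|49)    [49 ≡ 1 mod 8 ⇒ (2|49)^2 = +1]
  = (49|11)    [QR: 49 ≡ 1 mod 4, sign kept]
  = (5|11)    [49 ≡ 5 mod 11]
  = (11|5)    [QR: 5 ≡ 1 mod 4, sign kept]
  = (1|5)    [11 ≡ 1 mod 5]
  = 1    [(1|5) = 1]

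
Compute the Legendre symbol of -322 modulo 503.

-1

(-322 / 503)
  = -(322 / 503)    [503 ≡ 3 mod 4 ⇒ (-1 / 503) = -1]
  = -(161 / 503)    [503 ≡ 7 mod 8 ⇒ (2 / 503) = +1]
  = -(503 / 161)    [QR: 161 ≡ 1 mod 4, sign kept]
  = -(20 / 161)    [503 ≡ 20 mod 161]
  = -(5 / 161)    [161 ≡ 1 mod 8 ⇒ (2 / 161)^2 = +1]
  = -(161 / 5)    [QR: 5 ≡ 1 mod 4, sign kept]
  = -(1 / 5)    [161 ≡ 1 mod 5]
  = -1    [(1 / 5) = 1]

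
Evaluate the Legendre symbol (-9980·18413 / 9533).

-1

By multiplicativity, (-9980·18413 / 9533) = (-9980 / 9533)·(18413 / 9533).
First factor (-9980 / 9533):
(-9980 / 9533)
  = (9980 / 9533)    [9533 ≡ 1 mod 4 ⇒ (-1 / 9533) = +1]
  = (447 / 9533)    [9980 ≡ 447 mod 9533]
  = (9533 / 447)    [QR: 9533 ≡ 1 mod 4, sign kept]
  = (146 / 447)    [9533 ≡ 146 mod 447]
  = (73 / 447)    [447 ≡ 7 mod 8 ⇒ (2 / 447) = +1]
  = (447 / 73)    [QR: 73 ≡ 1 mod 4, sign kept]
  = (9 / 73)    [447 ≡ 9 mod 73]
  = (73 / 9)    [QR: 9 ≡ 1 mod 4, sign kept]
  = (1 / 9)    [73 ≡ 1 mod 9]
  = 1    [(1 / 9) = 1]
Second factor (18413 / 9533):
(18413 / 9533)
  = (8880 / 9533)    [18413 ≡ 8880 mod 9533]
  = (555 / 9533)    [9533 ≡ 5 mod 8 ⇒ (2 / 9533)^4 = +1]
  = (9533 / 555)    [QR: 9533 ≡ 1 mod 4, sign kept]
  = (98 / 555)    [9533 ≡ 98 mod 555]
  = -(49 / 555)    [555 ≡ 3 mod 8 ⇒ (2 / 555) = -1]
  = -(555 / 49)    [QR: 49 ≡ 1 mod 4, sign kept]
  = -(16 / 49)    [555 ≡ 16 mod 49]
  = -(1 / 49)    [49 ≡ 1 mod 8 ⇒ (2 / 49)^4 = +1]
  = -1    [(1 / 49) = 1]
Product: (1)·(-1) = -1.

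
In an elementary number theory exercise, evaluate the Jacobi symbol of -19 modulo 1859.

1

(-19/1859)
  = (1840/1859)    [-19 ≡ 1840 mod 1859]
  = (115/1859)    [1859 ≡ 3 mod 8 ⇒ (2/1859)^4 = +1]
  = -(1859/115)    [QR: both ≡ 3 mod 4, sign flips]
  = -(19/115)    [1859 ≡ 19 mod 115]
  = (115/19)    [QR: both ≡ 3 mod 4, sign flips]
  = (1/19)    [115 ≡ 1 mod 19]
  = 1    [(1/19) = 1]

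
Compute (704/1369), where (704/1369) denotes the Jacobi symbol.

1

Factor out 2: 704 = 2^6·11. Since 1369 ≡ 1 (mod 8), (2/1369) = +1, and (2/1369)^6 = +1. Now have (11/1369).
1369 ≡ 1 (mod 4), so quadratic reciprocity gives (11/1369) = (1369/11). Reduce: 1369 ≡ 5 (mod 11). Now have (5/11).
5 ≡ 1 (mod 4), so quadratic reciprocity gives (5/11) = (11/5). Reduce: 11 ≡ 1 (mod 5). Now have (1/5).
(1/5) = 1. Collecting the sign factors: 1.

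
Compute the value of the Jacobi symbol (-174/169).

1

(-174/169)
  = (164/169)    [-174 ≡ 164 mod 169]
  = (41/169)    [169 ≡ 1 mod 8 ⇒ (2/169)^2 = +1]
  = (169/41)    [QR: 41 ≡ 1 mod 4, sign kept]
  = (5/41)    [169 ≡ 5 mod 41]
  = (41/5)    [QR: 5 ≡ 1 mod 4, sign kept]
  = (1/5)    [41 ≡ 1 mod 5]
  = 1    [(1/5) = 1]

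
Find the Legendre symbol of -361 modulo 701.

(-361 / 701)
  = (340 / 701)    [-361 ≡ 340 mod 701]
  = (85 / 701)    [701 ≡ 5 mod 8 ⇒ (2 / 701)^2 = +1]
  = (701 / 85)    [QR: 85 ≡ 1 mod 4, sign kept]
  = (21 / 85)    [701 ≡ 21 mod 85]
  = (85 / 21)    [QR: 21 ≡ 1 mod 4, sign kept]
  = (1 / 21)    [85 ≡ 1 mod 21]
  = 1    [(1 / 21) = 1]

1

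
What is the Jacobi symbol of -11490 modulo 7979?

Pull out -1: (-11490/7979) = (-1/7979)·(11490/7979). Since 7979 ≡ 3 (mod 4), (-1/7979) = -1. Now have -(11490/7979).
Reduce the numerator: 11490 ≡ 3511 (mod 7979), so (11490/7979) = (3511/7979).
Both 3511 ≡ 3 and 7979 ≡ 3 (mod 4), so reciprocity gives (3511/7979) = -(7979/3511). Reduce: 7979 ≡ 957 (mod 3511). Now have (957/3511).
957 ≡ 1 (mod 4), so quadratic reciprocity gives (957/3511) = (3511/957). Reduce: 3511 ≡ 640 (mod 957). Now have (640/957).
Factor out 2: 640 = 2^7·5. Since 957 ≡ 5 (mod 8), (2/957) = -1, and (2/957)^7 = -1. Now have -(5/957).
5 ≡ 1 (mod 4), so quadratic reciprocity gives (5/957) = (957/5). Reduce: 957 ≡ 2 (mod 5). Now have -(2/5).
Factor out 2: 2 = 2. Since 5 ≡ 5 (mod 8), (2/5) = -1. Now have (1/5).
(1/5) = 1. Collecting the sign factors: 1.

1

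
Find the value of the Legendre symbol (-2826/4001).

1

Reduce the numerator: -2826 ≡ 1175 (mod 4001), so (-2826/4001) = (1175/4001).
4001 ≡ 1 (mod 4), so quadratic reciprocity gives (1175/4001) = (4001/1175). Reduce: 4001 ≡ 476 (mod 1175). Now have (476/1175).
Factor out 2: 476 = 2^2·119. Since 1175 ≡ 7 (mod 8), (2/1175) = +1, and (2/1175)^2 = +1. Now have (119/1175).
Both 119 ≡ 3 and 1175 ≡ 3 (mod 4), so reciprocity gives (119/1175) = -(1175/119). Reduce: 1175 ≡ 104 (mod 119). Now have -(104/119).
Factor out 2: 104 = 2^3·13. Since 119 ≡ 7 (mod 8), (2/119) = +1, and (2/119)^3 = +1. Now have -(13/119).
13 ≡ 1 (mod 4), so quadratic reciprocity gives (13/119) = (119/13). Reduce: 119 ≡ 2 (mod 13). Now have -(2/13).
Factor out 2: 2 = 2. Since 13 ≡ 5 (mod 8), (2/13) = -1. Now have (1/13).
(1/13) = 1. Collecting the sign factors: 1.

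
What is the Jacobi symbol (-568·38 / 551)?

By multiplicativity, (-568·38 / 551) = (-568 / 551)·(38 / 551).
First factor (-568 / 551):
Reduce the numerator: -568 ≡ 534 (mod 551), so (-568 / 551) = (534 / 551).
Factor out 2: 534 = 2·267. Since 551 ≡ 7 (mod 8), (2 / 551) = +1. Now have (267 / 551).
Both 267 ≡ 3 and 551 ≡ 3 (mod 4), so reciprocity gives (267 / 551) = -(551 / 267). Reduce: 551 ≡ 17 (mod 267). Now have -(17 / 267).
17 ≡ 1 (mod 4), so quadratic reciprocity gives (17 / 267) = (267 / 17). Reduce: 267 ≡ 12 (mod 17). Now have -(12 / 17).
Factor out 2: 12 = 2^2·3. Since 17 ≡ 1 (mod 8), (2 / 17) = +1, and (2 / 17)^2 = +1. Now have -(3 / 17).
17 ≡ 1 (mod 4), so quadratic reciprocity gives (3 / 17) = (17 / 3). Reduce: 17 ≡ 2 (mod 3). Now have -(2 / 3).
Factor out 2: 2 = 2. Since 3 ≡ 3 (mod 8), (2 / 3) = -1. Now have (1 / 3).
(1 / 3) = 1. Collecting the sign factors: 1.
Second factor (38 / 551):
Factor out 2: 38 = 2·19. Since 551 ≡ 7 (mod 8), (2 / 551) = +1. Now have (19 / 551).
Both 19 ≡ 3 and 551 ≡ 3 (mod 4), so reciprocity gives (19 / 551) = -(551 / 19). Reduce: 551 ≡ 0 (mod 19). Now have -(0 / 19).
The numerator is now 0 with denominator 19 > 1: the symbol is 0.
Product: (1)·(0) = 0.

0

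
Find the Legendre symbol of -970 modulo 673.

-1

(-970 / 673)
  = (376 / 673)    [-970 ≡ 376 mod 673]
  = (47 / 673)    [673 ≡ 1 mod 8 ⇒ (2 / 673)^3 = +1]
  = (673 / 47)    [QR: 673 ≡ 1 mod 4, sign kept]
  = (15 / 47)    [673 ≡ 15 mod 47]
  = -(47 / 15)    [QR: both ≡ 3 mod 4, sign flips]
  = -(2 / 15)    [47 ≡ 2 mod 15]
  = -(1 / 15)    [15 ≡ 7 mod 8 ⇒ (2 / 15) = +1]
  = -1    [(1 / 15) = 1]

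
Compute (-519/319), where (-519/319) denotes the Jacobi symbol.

-1

(-519/319)
  = -(519/319)    [319 ≡ 3 mod 4 ⇒ (-1/319) = -1]
  = -(200/319)    [519 ≡ 200 mod 319]
  = -(25/319)    [319 ≡ 7 mod 8 ⇒ (2/319)^3 = +1]
  = -(319/25)    [QR: 25 ≡ 1 mod 4, sign kept]
  = -(19/25)    [319 ≡ 19 mod 25]
  = -(25/19)    [QR: 25 ≡ 1 mod 4, sign kept]
  = -(6/19)    [25 ≡ 6 mod 19]
  = (3/19)    [19 ≡ 3 mod 8 ⇒ (2/19) = -1]
  = -(19/3)    [QR: both ≡ 3 mod 4, sign flips]
  = -(1/3)    [19 ≡ 1 mod 3]
  = -1    [(1/3) = 1]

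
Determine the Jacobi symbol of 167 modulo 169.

1

(167|169)
  = (169|167)    [QR: 169 ≡ 1 mod 4, sign kept]
  = (2|167)    [169 ≡ 2 mod 167]
  = (1|167)    [167 ≡ 7 mod 8 ⇒ (2|167) = +1]
  = 1    [(1|167) = 1]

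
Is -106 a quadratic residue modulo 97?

yes

Reduce the numerator: -106 ≡ 88 (mod 97), so (-106/97) = (88/97).
Factor out 2: 88 = 2^3·11. Since 97 ≡ 1 (mod 8), (2/97) = +1, and (2/97)^3 = +1. Now have (11/97).
97 ≡ 1 (mod 4), so quadratic reciprocity gives (11/97) = (97/11). Reduce: 97 ≡ 9 (mod 11). Now have (9/11).
9 ≡ 1 (mod 4), so quadratic reciprocity gives (9/11) = (11/9). Reduce: 11 ≡ 2 (mod 9). Now have (2/9).
Factor out 2: 2 = 2. Since 9 ≡ 1 (mod 8), (2/9) = +1. Now have (1/9).
(1/9) = 1. Collecting the sign factors: 1.
(-106/97) = 1, and 97 is prime, so -106 is a quadratic residue mod 97.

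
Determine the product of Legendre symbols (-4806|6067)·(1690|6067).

1

By multiplicativity, (-4806·1690|6067) = (-4806|6067)·(1690|6067).
First factor (-4806|6067):
Pull out -1: (-4806|6067) = (-1|6067)·(4806|6067). Since 6067 ≡ 3 (mod 4), (-1|6067) = -1. Now have -(4806|6067).
Factor out 2: 4806 = 2·2403. Since 6067 ≡ 3 (mod 8), (2|6067) = -1. Now have (2403|6067).
Both 2403 ≡ 3 and 6067 ≡ 3 (mod 4), so reciprocity gives (2403|6067) = -(6067|2403). Reduce: 6067 ≡ 1261 (mod 2403). Now have -(1261|2403).
1261 ≡ 1 (mod 4), so quadratic reciprocity gives (1261|2403) = (2403|1261). Reduce: 2403 ≡ 1142 (mod 1261). Now have -(1142|1261).
Factor out 2: 1142 = 2·571. Since 1261 ≡ 5 (mod 8), (2|1261) = -1. Now have (571|1261).
1261 ≡ 1 (mod 4), so quadratic reciprocity gives (571|1261) = (1261|571). Reduce: 1261 ≡ 119 (mod 571). Now have (119|571).
Both 119 ≡ 3 and 571 ≡ 3 (mod 4), so reciprocity gives (119|571) = -(571|119). Reduce: 571 ≡ 95 (mod 119). Now have -(95|119).
Both 95 ≡ 3 and 119 ≡ 3 (mod 4), so reciprocity gives (95|119) = -(119|95). Reduce: 119 ≡ 24 (mod 95). Now have (24|95).
Factor out 2: 24 = 2^3·3. Since 95 ≡ 7 (mod 8), (2|95) = +1, and (2|95)^3 = +1. Now have (3|95).
Both 3 ≡ 3 and 95 ≡ 3 (mod 4), so reciprocity gives (3|95) = -(95|3). Reduce: 95 ≡ 2 (mod 3). Now have -(2|3).
Factor out 2: 2 = 2. Since 3 ≡ 3 (mod 8), (2|3) = -1. Now have (1|3).
(1|3) = 1. Collecting the sign factors: 1.
Second factor (1690|6067):
Factor out 2: 1690 = 2·845. Since 6067 ≡ 3 (mod 8), (2|6067) = -1. Now have -(845|6067).
845 ≡ 1 (mod 4), so quadratic reciprocity gives (845|6067) = (6067|845). Reduce: 6067 ≡ 152 (mod 845). Now have -(152|845).
Factor out 2: 152 = 2^3·19. Since 845 ≡ 5 (mod 8), (2|845) = -1, and (2|845)^3 = -1. Now have (19|845).
845 ≡ 1 (mod 4), so quadratic reciprocity gives (19|845) = (845|19). Reduce: 845 ≡ 9 (mod 19). Now have (9|19).
9 ≡ 1 (mod 4), so quadratic reciprocity gives (9|19) = (19|9). Reduce: 19 ≡ 1 (mod 9). Now have (1|9).
(1|9) = 1. Collecting the sign factors: 1.
Product: (1)·(1) = 1.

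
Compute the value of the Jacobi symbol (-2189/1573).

Reduce the numerator: -2189 ≡ 957 (mod 1573), so (-2189/1573) = (957/1573).
957 ≡ 1 (mod 4), so quadratic reciprocity gives (957/1573) = (1573/957). Reduce: 1573 ≡ 616 (mod 957). Now have (616/957).
Factor out 2: 616 = 2^3·77. Since 957 ≡ 5 (mod 8), (2/957) = -1, and (2/957)^3 = -1. Now have -(77/957).
77 ≡ 1 (mod 4), so quadratic reciprocity gives (77/957) = (957/77). Reduce: 957 ≡ 33 (mod 77). Now have -(33/77).
33 ≡ 1 (mod 4), so quadratic reciprocity gives (33/77) = (77/33). Reduce: 77 ≡ 11 (mod 33). Now have -(11/33).
33 ≡ 1 (mod 4), so quadratic reciprocity gives (11/33) = (33/11). Reduce: 33 ≡ 0 (mod 11). Now have -(0/11).
The numerator is now 0 with denominator 11 > 1: the symbol is 0.

0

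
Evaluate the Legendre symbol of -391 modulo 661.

(-391/661)
  = (391/661)    [661 ≡ 1 mod 4 ⇒ (-1/661) = +1]
  = (661/391)    [QR: 661 ≡ 1 mod 4, sign kept]
  = (270/391)    [661 ≡ 270 mod 391]
  = (135/391)    [391 ≡ 7 mod 8 ⇒ (2/391) = +1]
  = -(391/135)    [QR: both ≡ 3 mod 4, sign flips]
  = -(121/135)    [391 ≡ 121 mod 135]
  = -(135/121)    [QR: 121 ≡ 1 mod 4, sign kept]
  = -(14/121)    [135 ≡ 14 mod 121]
  = -(7/121)    [121 ≡ 1 mod 8 ⇒ (2/121) = +1]
  = -(121/7)    [QR: 121 ≡ 1 mod 4, sign kept]
  = -(2/7)    [121 ≡ 2 mod 7]
  = -(1/7)    [7 ≡ 7 mod 8 ⇒ (2/7) = +1]
  = -1    [(1/7) = 1]

-1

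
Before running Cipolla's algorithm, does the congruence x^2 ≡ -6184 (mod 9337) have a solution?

Pull out -1: (-6184/9337) = (-1/9337)·(6184/9337). Since 9337 ≡ 1 (mod 4), (-1/9337) = +1. Now have (6184/9337).
Factor out 2: 6184 = 2^3·773. Since 9337 ≡ 1 (mod 8), (2/9337) = +1, and (2/9337)^3 = +1. Now have (773/9337).
773 ≡ 1 (mod 4), so quadratic reciprocity gives (773/9337) = (9337/773). Reduce: 9337 ≡ 61 (mod 773). Now have (61/773).
61 ≡ 1 (mod 4), so quadratic reciprocity gives (61/773) = (773/61). Reduce: 773 ≡ 41 (mod 61). Now have (41/61).
41 ≡ 1 (mod 4), so quadratic reciprocity gives (41/61) = (61/41). Reduce: 61 ≡ 20 (mod 41). Now have (20/41).
Factor out 2: 20 = 2^2·5. Since 41 ≡ 1 (mod 8), (2/41) = +1, and (2/41)^2 = +1. Now have (5/41).
5 ≡ 1 (mod 4), so quadratic reciprocity gives (5/41) = (41/5). Reduce: 41 ≡ 1 (mod 5). Now have (1/5).
(1/5) = 1. Collecting the sign factors: 1.
(-6184/9337) = 1, and 9337 is prime, so -6184 is a quadratic residue mod 9337.

yes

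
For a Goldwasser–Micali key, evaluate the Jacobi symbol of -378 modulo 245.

0

Reduce the numerator: -378 ≡ 112 (mod 245), so (-378 / 245) = (112 / 245).
Factor out 2: 112 = 2^4·7. Since 245 ≡ 5 (mod 8), (2 / 245) = -1, and (2 / 245)^4 = +1. Now have (7 / 245).
245 ≡ 1 (mod 4), so quadratic reciprocity gives (7 / 245) = (245 / 7). Reduce: 245 ≡ 0 (mod 7). Now have (0 / 7).
The numerator is now 0 with denominator 7 > 1: the symbol is 0.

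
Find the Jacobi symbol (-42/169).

1

Reduce the numerator: -42 ≡ 127 (mod 169), so (-42/169) = (127/169).
169 ≡ 1 (mod 4), so quadratic reciprocity gives (127/169) = (169/127). Reduce: 169 ≡ 42 (mod 127). Now have (42/127).
Factor out 2: 42 = 2·21. Since 127 ≡ 7 (mod 8), (2/127) = +1. Now have (21/127).
21 ≡ 1 (mod 4), so quadratic reciprocity gives (21/127) = (127/21). Reduce: 127 ≡ 1 (mod 21). Now have (1/21).
(1/21) = 1. Collecting the sign factors: 1.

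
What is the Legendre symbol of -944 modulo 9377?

(-944/9377)
  = (944/9377)    [9377 ≡ 1 mod 4 ⇒ (-1/9377) = +1]
  = (59/9377)    [9377 ≡ 1 mod 8 ⇒ (2/9377)^4 = +1]
  = (9377/59)    [QR: 9377 ≡ 1 mod 4, sign kept]
  = (55/59)    [9377 ≡ 55 mod 59]
  = -(59/55)    [QR: both ≡ 3 mod 4, sign flips]
  = -(4/55)    [59 ≡ 4 mod 55]
  = -(1/55)    [55 ≡ 7 mod 8 ⇒ (2/55)^2 = +1]
  = -1    [(1/55) = 1]

-1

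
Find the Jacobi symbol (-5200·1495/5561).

By multiplicativity, (-5200·1495/5561) = (-5200/5561)·(1495/5561).
First factor (-5200/5561):
Pull out -1: (-5200/5561) = (-1/5561)·(5200/5561). Since 5561 ≡ 1 (mod 4), (-1/5561) = +1. Now have (5200/5561).
Factor out 2: 5200 = 2^4·325. Since 5561 ≡ 1 (mod 8), (2/5561) = +1, and (2/5561)^4 = +1. Now have (325/5561).
325 ≡ 1 (mod 4), so quadratic reciprocity gives (325/5561) = (5561/325). Reduce: 5561 ≡ 36 (mod 325). Now have (36/325).
Factor out 2: 36 = 2^2·9. Since 325 ≡ 5 (mod 8), (2/325) = -1, and (2/325)^2 = +1. Now have (9/325).
9 ≡ 1 (mod 4), so quadratic reciprocity gives (9/325) = (325/9). Reduce: 325 ≡ 1 (mod 9). Now have (1/9).
(1/9) = 1. Collecting the sign factors: 1.
Second factor (1495/5561):
5561 ≡ 1 (mod 4), so quadratic reciprocity gives (1495/5561) = (5561/1495). Reduce: 5561 ≡ 1076 (mod 1495). Now have (1076/1495).
Factor out 2: 1076 = 2^2·269. Since 1495 ≡ 7 (mod 8), (2/1495) = +1, and (2/1495)^2 = +1. Now have (269/1495).
269 ≡ 1 (mod 4), so quadratic reciprocity gives (269/1495) = (1495/269). Reduce: 1495 ≡ 150 (mod 269). Now have (150/269).
Factor out 2: 150 = 2·75. Since 269 ≡ 5 (mod 8), (2/269) = -1. Now have -(75/269).
269 ≡ 1 (mod 4), so quadratic reciprocity gives (75/269) = (269/75). Reduce: 269 ≡ 44 (mod 75). Now have -(44/75).
Factor out 2: 44 = 2^2·11. Since 75 ≡ 3 (mod 8), (2/75) = -1, and (2/75)^2 = +1. Now have -(11/75).
Both 11 ≡ 3 and 75 ≡ 3 (mod 4), so reciprocity gives (11/75) = -(75/11). Reduce: 75 ≡ 9 (mod 11). Now have (9/11).
9 ≡ 1 (mod 4), so quadratic reciprocity gives (9/11) = (11/9). Reduce: 11 ≡ 2 (mod 9). Now have (2/9).
Factor out 2: 2 = 2. Since 9 ≡ 1 (mod 8), (2/9) = +1. Now have (1/9).
(1/9) = 1. Collecting the sign factors: 1.
Product: (1)·(1) = 1.

1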